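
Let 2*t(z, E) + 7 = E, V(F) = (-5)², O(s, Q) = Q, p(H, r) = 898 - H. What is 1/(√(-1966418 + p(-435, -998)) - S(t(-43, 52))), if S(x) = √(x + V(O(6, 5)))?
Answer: -2/(√190 - 2*I*√1965085) ≈ -3.5072e-6 - 0.00071334*I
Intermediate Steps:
V(F) = 25
t(z, E) = -7/2 + E/2
S(x) = √(25 + x) (S(x) = √(x + 25) = √(25 + x))
1/(√(-1966418 + p(-435, -998)) - S(t(-43, 52))) = 1/(√(-1966418 + (898 - 1*(-435))) - √(25 + (-7/2 + (½)*52))) = 1/(√(-1966418 + (898 + 435)) - √(25 + (-7/2 + 26))) = 1/(√(-1966418 + 1333) - √(25 + 45/2)) = 1/(√(-1965085) - √(95/2)) = 1/(I*√1965085 - √190/2) = 1/(-√190/2 + I*√1965085)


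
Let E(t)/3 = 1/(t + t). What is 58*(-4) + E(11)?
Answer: -5101/22 ≈ -231.86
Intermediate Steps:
E(t) = 3/(2*t) (E(t) = 3/(t + t) = 3/((2*t)) = 3*(1/(2*t)) = 3/(2*t))
58*(-4) + E(11) = 58*(-4) + (3/2)/11 = -232 + (3/2)*(1/11) = -232 + 3/22 = -5101/22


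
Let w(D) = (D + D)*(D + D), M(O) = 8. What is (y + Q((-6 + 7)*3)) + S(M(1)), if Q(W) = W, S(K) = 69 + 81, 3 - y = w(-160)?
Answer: -102244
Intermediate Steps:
w(D) = 4*D² (w(D) = (2*D)*(2*D) = 4*D²)
y = -102397 (y = 3 - 4*(-160)² = 3 - 4*25600 = 3 - 1*102400 = 3 - 102400 = -102397)
S(K) = 150
(y + Q((-6 + 7)*3)) + S(M(1)) = (-102397 + (-6 + 7)*3) + 150 = (-102397 + 1*3) + 150 = (-102397 + 3) + 150 = -102394 + 150 = -102244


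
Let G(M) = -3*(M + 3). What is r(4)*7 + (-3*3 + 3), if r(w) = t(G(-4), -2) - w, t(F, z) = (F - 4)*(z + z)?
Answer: -6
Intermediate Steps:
G(M) = -9 - 3*M (G(M) = -3*(3 + M) = -9 - 3*M)
t(F, z) = 2*z*(-4 + F) (t(F, z) = (-4 + F)*(2*z) = 2*z*(-4 + F))
r(w) = 4 - w (r(w) = 2*(-2)*(-4 + (-9 - 3*(-4))) - w = 2*(-2)*(-4 + (-9 + 12)) - w = 2*(-2)*(-4 + 3) - w = 2*(-2)*(-1) - w = 4 - w)
r(4)*7 + (-3*3 + 3) = (4 - 1*4)*7 + (-3*3 + 3) = (4 - 4)*7 + (-9 + 3) = 0*7 - 6 = 0 - 6 = -6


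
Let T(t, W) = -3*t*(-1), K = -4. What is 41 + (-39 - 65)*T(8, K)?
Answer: -2455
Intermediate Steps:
T(t, W) = 3*t
41 + (-39 - 65)*T(8, K) = 41 + (-39 - 65)*(3*8) = 41 - 104*24 = 41 - 2496 = -2455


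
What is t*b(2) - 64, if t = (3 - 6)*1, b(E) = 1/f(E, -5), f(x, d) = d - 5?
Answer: -637/10 ≈ -63.700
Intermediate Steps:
f(x, d) = -5 + d
b(E) = -⅒ (b(E) = 1/(-5 - 5) = 1/(-10) = -⅒)
t = -3 (t = -3*1 = -3)
t*b(2) - 64 = -3*(-⅒) - 64 = 3/10 - 64 = -637/10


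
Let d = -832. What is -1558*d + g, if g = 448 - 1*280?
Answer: 1296424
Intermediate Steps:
g = 168 (g = 448 - 280 = 168)
-1558*d + g = -1558*(-832) + 168 = 1296256 + 168 = 1296424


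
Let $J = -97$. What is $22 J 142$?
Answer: $-303028$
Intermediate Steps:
$22 J 142 = 22 \left(-97\right) 142 = \left(-2134\right) 142 = -303028$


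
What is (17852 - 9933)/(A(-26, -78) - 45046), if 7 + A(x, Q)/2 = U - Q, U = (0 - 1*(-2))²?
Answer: -7919/44896 ≈ -0.17639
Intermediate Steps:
U = 4 (U = (0 + 2)² = 2² = 4)
A(x, Q) = -6 - 2*Q (A(x, Q) = -14 + 2*(4 - Q) = -14 + (8 - 2*Q) = -6 - 2*Q)
(17852 - 9933)/(A(-26, -78) - 45046) = (17852 - 9933)/((-6 - 2*(-78)) - 45046) = 7919/((-6 + 156) - 45046) = 7919/(150 - 45046) = 7919/(-44896) = 7919*(-1/44896) = -7919/44896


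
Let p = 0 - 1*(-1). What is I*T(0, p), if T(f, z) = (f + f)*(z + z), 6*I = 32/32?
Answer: 0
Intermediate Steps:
I = ⅙ (I = (32/32)/6 = (32*(1/32))/6 = (⅙)*1 = ⅙ ≈ 0.16667)
p = 1 (p = 0 + 1 = 1)
T(f, z) = 4*f*z (T(f, z) = (2*f)*(2*z) = 4*f*z)
I*T(0, p) = (4*0*1)/6 = (⅙)*0 = 0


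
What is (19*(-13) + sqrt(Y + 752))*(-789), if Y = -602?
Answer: 194883 - 3945*sqrt(6) ≈ 1.8522e+5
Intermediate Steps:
(19*(-13) + sqrt(Y + 752))*(-789) = (19*(-13) + sqrt(-602 + 752))*(-789) = (-247 + sqrt(150))*(-789) = (-247 + 5*sqrt(6))*(-789) = 194883 - 3945*sqrt(6)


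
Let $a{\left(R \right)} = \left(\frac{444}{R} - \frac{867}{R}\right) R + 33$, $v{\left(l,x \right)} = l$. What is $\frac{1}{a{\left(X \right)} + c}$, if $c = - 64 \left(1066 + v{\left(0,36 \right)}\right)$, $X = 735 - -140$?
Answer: $- \frac{1}{68614} \approx -1.4574 \cdot 10^{-5}$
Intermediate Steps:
$X = 875$ ($X = 735 + 140 = 875$)
$c = -68224$ ($c = - 64 \left(1066 + 0\right) = \left(-64\right) 1066 = -68224$)
$a{\left(R \right)} = -390$ ($a{\left(R \right)} = - \frac{423}{R} R + 33 = -423 + 33 = -390$)
$\frac{1}{a{\left(X \right)} + c} = \frac{1}{-390 - 68224} = \frac{1}{-68614} = - \frac{1}{68614}$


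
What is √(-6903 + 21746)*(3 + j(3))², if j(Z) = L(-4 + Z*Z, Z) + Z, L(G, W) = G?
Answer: 121*√14843 ≈ 14742.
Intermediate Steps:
j(Z) = -4 + Z + Z² (j(Z) = (-4 + Z*Z) + Z = (-4 + Z²) + Z = -4 + Z + Z²)
√(-6903 + 21746)*(3 + j(3))² = √(-6903 + 21746)*(3 + (-4 + 3 + 3²))² = √14843*(3 + (-4 + 3 + 9))² = √14843*(3 + 8)² = √14843*11² = √14843*121 = 121*√14843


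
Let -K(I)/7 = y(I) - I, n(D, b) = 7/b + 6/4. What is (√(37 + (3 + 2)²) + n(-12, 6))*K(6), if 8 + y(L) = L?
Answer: 448/3 + 56*√62 ≈ 590.28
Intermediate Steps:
y(L) = -8 + L
n(D, b) = 3/2 + 7/b (n(D, b) = 7/b + 6*(¼) = 7/b + 3/2 = 3/2 + 7/b)
K(I) = 56 (K(I) = -7*((-8 + I) - I) = -7*(-8) = 56)
(√(37 + (3 + 2)²) + n(-12, 6))*K(6) = (√(37 + (3 + 2)²) + (3/2 + 7/6))*56 = (√(37 + 5²) + (3/2 + 7*(⅙)))*56 = (√(37 + 25) + (3/2 + 7/6))*56 = (√62 + 8/3)*56 = (8/3 + √62)*56 = 448/3 + 56*√62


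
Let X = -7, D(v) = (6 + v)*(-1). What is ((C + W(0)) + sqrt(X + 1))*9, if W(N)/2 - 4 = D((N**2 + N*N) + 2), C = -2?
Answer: -90 + 9*I*sqrt(6) ≈ -90.0 + 22.045*I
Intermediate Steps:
D(v) = -6 - v
W(N) = -8 - 4*N**2 (W(N) = 8 + 2*(-6 - ((N**2 + N*N) + 2)) = 8 + 2*(-6 - ((N**2 + N**2) + 2)) = 8 + 2*(-6 - (2*N**2 + 2)) = 8 + 2*(-6 - (2 + 2*N**2)) = 8 + 2*(-6 + (-2 - 2*N**2)) = 8 + 2*(-8 - 2*N**2) = 8 + (-16 - 4*N**2) = -8 - 4*N**2)
((C + W(0)) + sqrt(X + 1))*9 = ((-2 + (-8 - 4*0**2)) + sqrt(-7 + 1))*9 = ((-2 + (-8 - 4*0)) + sqrt(-6))*9 = ((-2 + (-8 + 0)) + I*sqrt(6))*9 = ((-2 - 8) + I*sqrt(6))*9 = (-10 + I*sqrt(6))*9 = -90 + 9*I*sqrt(6)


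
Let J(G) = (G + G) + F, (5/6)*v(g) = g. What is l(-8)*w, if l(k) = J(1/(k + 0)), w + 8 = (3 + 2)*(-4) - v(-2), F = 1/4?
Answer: 0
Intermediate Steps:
F = ¼ ≈ 0.25000
v(g) = 6*g/5
w = -128/5 (w = -8 + ((3 + 2)*(-4) - 6*(-2)/5) = -8 + (5*(-4) - 1*(-12/5)) = -8 + (-20 + 12/5) = -8 - 88/5 = -128/5 ≈ -25.600)
J(G) = ¼ + 2*G (J(G) = (G + G) + ¼ = 2*G + ¼ = ¼ + 2*G)
l(k) = ¼ + 2/k (l(k) = ¼ + 2/(k + 0) = ¼ + 2/k)
l(-8)*w = ((¼)*(8 - 8)/(-8))*(-128/5) = ((¼)*(-⅛)*0)*(-128/5) = 0*(-128/5) = 0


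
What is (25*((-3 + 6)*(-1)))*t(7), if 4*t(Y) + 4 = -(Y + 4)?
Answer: 1125/4 ≈ 281.25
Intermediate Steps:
t(Y) = -2 - Y/4 (t(Y) = -1 + (-(Y + 4))/4 = -1 + (-(4 + Y))/4 = -1 + (-4 - Y)/4 = -1 + (-1 - Y/4) = -2 - Y/4)
(25*((-3 + 6)*(-1)))*t(7) = (25*((-3 + 6)*(-1)))*(-2 - 1/4*7) = (25*(3*(-1)))*(-2 - 7/4) = (25*(-3))*(-15/4) = -75*(-15/4) = 1125/4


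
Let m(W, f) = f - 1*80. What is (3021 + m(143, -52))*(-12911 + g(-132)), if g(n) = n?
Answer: -37681227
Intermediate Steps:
m(W, f) = -80 + f (m(W, f) = f - 80 = -80 + f)
(3021 + m(143, -52))*(-12911 + g(-132)) = (3021 + (-80 - 52))*(-12911 - 132) = (3021 - 132)*(-13043) = 2889*(-13043) = -37681227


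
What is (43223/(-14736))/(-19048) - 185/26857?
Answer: -50767055569/7538526996096 ≈ -0.0067343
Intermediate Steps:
(43223/(-14736))/(-19048) - 185/26857 = (43223*(-1/14736))*(-1/19048) - 185*1/26857 = -43223/14736*(-1/19048) - 185/26857 = 43223/280691328 - 185/26857 = -50767055569/7538526996096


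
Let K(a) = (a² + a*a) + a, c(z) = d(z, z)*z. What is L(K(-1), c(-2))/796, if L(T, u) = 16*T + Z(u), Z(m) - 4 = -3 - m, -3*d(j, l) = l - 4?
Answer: 21/796 ≈ 0.026382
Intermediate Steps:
d(j, l) = 4/3 - l/3 (d(j, l) = -(l - 4)/3 = -(-4 + l)/3 = 4/3 - l/3)
c(z) = z*(4/3 - z/3) (c(z) = (4/3 - z/3)*z = z*(4/3 - z/3))
K(a) = a + 2*a² (K(a) = (a² + a²) + a = 2*a² + a = a + 2*a²)
Z(m) = 1 - m (Z(m) = 4 + (-3 - m) = 1 - m)
L(T, u) = 1 - u + 16*T (L(T, u) = 16*T + (1 - u) = 1 - u + 16*T)
L(K(-1), c(-2))/796 = (1 - (-2)*(4 - 1*(-2))/3 + 16*(-(1 + 2*(-1))))/796 = (1 - (-2)*(4 + 2)/3 + 16*(-(1 - 2)))*(1/796) = (1 - (-2)*6/3 + 16*(-1*(-1)))*(1/796) = (1 - 1*(-4) + 16*1)*(1/796) = (1 + 4 + 16)*(1/796) = 21*(1/796) = 21/796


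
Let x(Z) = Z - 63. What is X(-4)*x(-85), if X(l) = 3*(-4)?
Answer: 1776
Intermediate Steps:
x(Z) = -63 + Z
X(l) = -12
X(-4)*x(-85) = -12*(-63 - 85) = -12*(-148) = 1776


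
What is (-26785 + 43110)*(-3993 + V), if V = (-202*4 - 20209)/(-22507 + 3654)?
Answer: -1228603370900/18853 ≈ -6.5168e+7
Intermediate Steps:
V = 21017/18853 (V = (-808 - 20209)/(-18853) = -21017*(-1/18853) = 21017/18853 ≈ 1.1148)
(-26785 + 43110)*(-3993 + V) = (-26785 + 43110)*(-3993 + 21017/18853) = 16325*(-75259012/18853) = -1228603370900/18853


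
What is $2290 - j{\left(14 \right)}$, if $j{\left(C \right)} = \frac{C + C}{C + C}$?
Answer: $2289$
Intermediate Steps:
$j{\left(C \right)} = 1$ ($j{\left(C \right)} = \frac{2 C}{2 C} = 2 C \frac{1}{2 C} = 1$)
$2290 - j{\left(14 \right)} = 2290 - 1 = 2289$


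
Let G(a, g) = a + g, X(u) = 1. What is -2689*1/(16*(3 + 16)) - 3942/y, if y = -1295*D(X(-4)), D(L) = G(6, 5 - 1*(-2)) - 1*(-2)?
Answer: -17011819/1968400 ≈ -8.6425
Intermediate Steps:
D(L) = 15 (D(L) = (6 + (5 - 1*(-2))) - 1*(-2) = (6 + (5 + 2)) + 2 = (6 + 7) + 2 = 13 + 2 = 15)
y = -19425 (y = -1295*15 = -19425)
-2689*1/(16*(3 + 16)) - 3942/y = -2689*1/(16*(3 + 16)) - 3942/(-19425) = -2689/(19*16) - 3942*(-1/19425) = -2689/304 + 1314/6475 = -17011819/1968400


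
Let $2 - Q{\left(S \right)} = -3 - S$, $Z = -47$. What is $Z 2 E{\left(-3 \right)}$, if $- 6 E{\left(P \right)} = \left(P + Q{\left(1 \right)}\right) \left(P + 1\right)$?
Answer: $-94$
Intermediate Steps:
$Q{\left(S \right)} = 5 + S$ ($Q{\left(S \right)} = 2 - \left(-3 - S\right) = 2 + \left(3 + S\right) = 5 + S$)
$E{\left(P \right)} = - \frac{\left(1 + P\right) \left(6 + P\right)}{6}$ ($E{\left(P \right)} = - \frac{\left(P + \left(5 + 1\right)\right) \left(P + 1\right)}{6} = - \frac{\left(P + 6\right) \left(1 + P\right)}{6} = - \frac{\left(6 + P\right) \left(1 + P\right)}{6} = - \frac{\left(1 + P\right) \left(6 + P\right)}{6}$)
$Z 2 E{\left(-3 \right)} = - 47 \cdot 2 \left(-1 - - \frac{7}{2} - \frac{\left(-3\right)^{2}}{6}\right) = - 47 \cdot 2 \left(-1 + \frac{7}{2} - \frac{3}{2}\right) = - 47 \cdot 2 \cdot 1 = \left(-47\right) 2 = -94$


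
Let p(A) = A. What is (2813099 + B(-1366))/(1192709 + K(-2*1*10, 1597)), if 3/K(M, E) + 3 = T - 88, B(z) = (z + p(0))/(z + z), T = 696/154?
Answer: 37464859141/15884498000 ≈ 2.3586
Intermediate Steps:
T = 348/77 (T = 696*(1/154) = 348/77 ≈ 4.5195)
B(z) = 1/2 (B(z) = (z + 0)/(z + z) = z/((2*z)) = z*(1/(2*z)) = 1/2)
K(M, E) = -231/6659 (K(M, E) = 3/(-3 + (348/77 - 88)) = 3/(-3 - 6428/77) = 3/(-6659/77) = 3*(-77/6659) = -231/6659)
(2813099 + B(-1366))/(1192709 + K(-2*1*10, 1597)) = (2813099 + 1/2)/(1192709 - 231/6659) = 5626199/(2*(7942249000/6659)) = (5626199/2)*(6659/7942249000) = 37464859141/15884498000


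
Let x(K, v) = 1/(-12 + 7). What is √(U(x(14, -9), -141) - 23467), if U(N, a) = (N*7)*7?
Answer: 2*I*√146730/5 ≈ 153.22*I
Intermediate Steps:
x(K, v) = -⅕ (x(K, v) = 1/(-5) = -⅕)
U(N, a) = 49*N (U(N, a) = (7*N)*7 = 49*N)
√(U(x(14, -9), -141) - 23467) = √(49*(-⅕) - 23467) = √(-49/5 - 23467) = √(-117384/5) = 2*I*√146730/5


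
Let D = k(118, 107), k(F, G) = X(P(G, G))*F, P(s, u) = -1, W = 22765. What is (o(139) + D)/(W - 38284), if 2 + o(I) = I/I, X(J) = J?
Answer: 17/2217 ≈ 0.0076680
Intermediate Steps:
k(F, G) = -F
D = -118 (D = -1*118 = -118)
o(I) = -1 (o(I) = -2 + I/I = -2 + 1 = -1)
(o(139) + D)/(W - 38284) = (-1 - 118)/(22765 - 38284) = -119/(-15519) = -119*(-1/15519) = 17/2217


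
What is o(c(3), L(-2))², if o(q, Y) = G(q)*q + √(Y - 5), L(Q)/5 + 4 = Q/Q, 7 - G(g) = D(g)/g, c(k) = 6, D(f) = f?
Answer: 1276 + 144*I*√5 ≈ 1276.0 + 321.99*I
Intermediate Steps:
G(g) = 6 (G(g) = 7 - g/g = 7 - 1*1 = 7 - 1 = 6)
L(Q) = -15 (L(Q) = -20 + 5*(Q/Q) = -20 + 5*1 = -20 + 5 = -15)
o(q, Y) = √(-5 + Y) + 6*q (o(q, Y) = 6*q + √(Y - 5) = 6*q + √(-5 + Y) = √(-5 + Y) + 6*q)
o(c(3), L(-2))² = (√(-5 - 15) + 6*6)² = (√(-20) + 36)² = (2*I*√5 + 36)² = (36 + 2*I*√5)²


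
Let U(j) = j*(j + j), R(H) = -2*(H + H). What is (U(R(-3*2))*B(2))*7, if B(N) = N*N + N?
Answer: 48384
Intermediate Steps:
R(H) = -4*H
U(j) = 2*j² (U(j) = j*(2*j) = 2*j²)
B(N) = N + N² (B(N) = N² + N = N + N²)
(U(R(-3*2))*B(2))*7 = ((2*(-(-12)*2)²)*(2*(1 + 2)))*7 = ((2*(-4*(-6))²)*(2*3))*7 = ((2*24²)*6)*7 = ((2*576)*6)*7 = (1152*6)*7 = 6912*7 = 48384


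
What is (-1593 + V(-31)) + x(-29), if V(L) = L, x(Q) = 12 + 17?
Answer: -1595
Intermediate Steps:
x(Q) = 29
(-1593 + V(-31)) + x(-29) = (-1593 - 31) + 29 = -1624 + 29 = -1595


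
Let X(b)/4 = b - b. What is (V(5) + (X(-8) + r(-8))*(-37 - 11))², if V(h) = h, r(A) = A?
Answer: 151321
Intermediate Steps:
X(b) = 0 (X(b) = 4*(b - b) = 4*0 = 0)
(V(5) + (X(-8) + r(-8))*(-37 - 11))² = (5 + (0 - 8)*(-37 - 11))² = (5 - 8*(-48))² = (5 + 384)² = 389² = 151321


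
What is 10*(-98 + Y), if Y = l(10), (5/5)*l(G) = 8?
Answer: -900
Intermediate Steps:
l(G) = 8
Y = 8
10*(-98 + Y) = 10*(-98 + 8) = 10*(-90) = -900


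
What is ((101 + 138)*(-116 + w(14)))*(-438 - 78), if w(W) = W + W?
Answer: 10852512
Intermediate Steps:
w(W) = 2*W
((101 + 138)*(-116 + w(14)))*(-438 - 78) = ((101 + 138)*(-116 + 2*14))*(-438 - 78) = (239*(-116 + 28))*(-516) = (239*(-88))*(-516) = -21032*(-516) = 10852512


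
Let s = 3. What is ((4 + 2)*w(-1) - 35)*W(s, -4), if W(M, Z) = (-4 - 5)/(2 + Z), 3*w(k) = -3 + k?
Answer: -387/2 ≈ -193.50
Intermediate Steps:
w(k) = -1 + k/3 (w(k) = (-3 + k)/3 = -1 + k/3)
W(M, Z) = -9/(2 + Z)
((4 + 2)*w(-1) - 35)*W(s, -4) = ((4 + 2)*(-1 + (1/3)*(-1)) - 35)*(-9/(2 - 4)) = (6*(-1 - 1/3) - 35)*(-9/(-2)) = (6*(-4/3) - 35)*(-9*(-1/2)) = (-8 - 35)*(9/2) = -43*9/2 = -387/2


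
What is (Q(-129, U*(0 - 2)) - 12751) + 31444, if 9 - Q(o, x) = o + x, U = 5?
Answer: 18841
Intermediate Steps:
Q(o, x) = 9 - o - x (Q(o, x) = 9 - (o + x) = 9 + (-o - x) = 9 - o - x)
(Q(-129, U*(0 - 2)) - 12751) + 31444 = ((9 - 1*(-129) - 5*(0 - 2)) - 12751) + 31444 = ((9 + 129 - 5*(-2)) - 12751) + 31444 = ((9 + 129 - 1*(-10)) - 12751) + 31444 = ((9 + 129 + 10) - 12751) + 31444 = (148 - 12751) + 31444 = -12603 + 31444 = 18841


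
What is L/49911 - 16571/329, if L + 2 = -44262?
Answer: -841638037/16420719 ≈ -51.255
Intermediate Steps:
L = -44264 (L = -2 - 44262 = -44264)
L/49911 - 16571/329 = -44264/49911 - 16571/329 = -841638037/16420719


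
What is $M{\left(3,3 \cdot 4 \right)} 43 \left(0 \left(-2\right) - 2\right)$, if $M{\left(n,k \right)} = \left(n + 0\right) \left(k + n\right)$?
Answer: $-3870$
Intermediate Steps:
$M{\left(n,k \right)} = n \left(k + n\right)$
$M{\left(3,3 \cdot 4 \right)} 43 \left(0 \left(-2\right) - 2\right) = 3 \left(3 \cdot 4 + 3\right) 43 \left(0 \left(-2\right) - 2\right) = 3 \left(12 + 3\right) 43 \left(0 - 2\right) = 3 \cdot 15 \cdot 43 \left(-2\right) = 45 \cdot 43 \left(-2\right) = 1935 \left(-2\right) = -3870$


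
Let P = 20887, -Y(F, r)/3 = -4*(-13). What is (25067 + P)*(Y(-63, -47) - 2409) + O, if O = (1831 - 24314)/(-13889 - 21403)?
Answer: -4159938954437/35292 ≈ -1.1787e+8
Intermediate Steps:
Y(F, r) = -156 (Y(F, r) = -(-12)*(-13) = -3*52 = -156)
O = 22483/35292 (O = -22483/(-35292) = -22483*(-1/35292) = 22483/35292 ≈ 0.63706)
(25067 + P)*(Y(-63, -47) - 2409) + O = (25067 + 20887)*(-156 - 2409) + 22483/35292 = 45954*(-2565) + 22483/35292 = -117872010 + 22483/35292 = -4159938954437/35292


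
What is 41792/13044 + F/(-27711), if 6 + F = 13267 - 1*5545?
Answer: 29373628/10040619 ≈ 2.9255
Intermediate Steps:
F = 7716 (F = -6 + (13267 - 1*5545) = -6 + (13267 - 5545) = -6 + 7722 = 7716)
41792/13044 + F/(-27711) = 41792/13044 + 7716/(-27711) = 41792*(1/13044) + 7716*(-1/27711) = 10448/3261 - 2572/9237 = 29373628/10040619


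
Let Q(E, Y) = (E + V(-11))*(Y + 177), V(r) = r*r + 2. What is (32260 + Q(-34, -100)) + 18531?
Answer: 57644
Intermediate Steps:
V(r) = 2 + r**2 (V(r) = r**2 + 2 = 2 + r**2)
Q(E, Y) = (123 + E)*(177 + Y) (Q(E, Y) = (E + (2 + (-11)**2))*(Y + 177) = (E + (2 + 121))*(177 + Y) = (E + 123)*(177 + Y) = (123 + E)*(177 + Y))
(32260 + Q(-34, -100)) + 18531 = (32260 + (21771 + 123*(-100) + 177*(-34) - 34*(-100))) + 18531 = (32260 + (21771 - 12300 - 6018 + 3400)) + 18531 = (32260 + 6853) + 18531 = 39113 + 18531 = 57644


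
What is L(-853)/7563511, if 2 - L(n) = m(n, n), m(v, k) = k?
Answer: 855/7563511 ≈ 0.00011304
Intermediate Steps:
L(n) = 2 - n
L(-853)/7563511 = (2 - 1*(-853))/7563511 = (2 + 853)*(1/7563511) = 855*(1/7563511) = 855/7563511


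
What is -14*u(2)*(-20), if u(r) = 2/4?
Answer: 140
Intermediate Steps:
u(r) = ½ (u(r) = 2*(¼) = ½)
-14*u(2)*(-20) = -14*½*(-20) = -7*(-20) = 140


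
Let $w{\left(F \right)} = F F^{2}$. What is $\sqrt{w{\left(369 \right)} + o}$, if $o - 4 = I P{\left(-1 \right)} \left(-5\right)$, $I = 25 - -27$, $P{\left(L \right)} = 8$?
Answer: $\sqrt{50241333} \approx 7088.1$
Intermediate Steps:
$I = 52$ ($I = 25 + 27 = 52$)
$o = -2076$ ($o = 4 + 52 \cdot 8 \left(-5\right) = 4 + 416 \left(-5\right) = 4 - 2080 = -2076$)
$w{\left(F \right)} = F^{3}$
$\sqrt{w{\left(369 \right)} + o} = \sqrt{369^{3} - 2076} = \sqrt{50243409 - 2076} = \sqrt{50241333}$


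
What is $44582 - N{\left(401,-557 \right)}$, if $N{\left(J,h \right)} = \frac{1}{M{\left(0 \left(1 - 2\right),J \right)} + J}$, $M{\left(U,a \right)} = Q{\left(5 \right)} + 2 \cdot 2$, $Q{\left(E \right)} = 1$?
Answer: $\frac{18100291}{406} \approx 44582.0$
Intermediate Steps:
$M{\left(U,a \right)} = 5$ ($M{\left(U,a \right)} = 1 + 2 \cdot 2 = 1 + 4 = 5$)
$N{\left(J,h \right)} = \frac{1}{5 + J}$
$44582 - N{\left(401,-557 \right)} = 44582 - \frac{1}{5 + 401} = 44582 - \frac{1}{406} = \frac{18100291}{406}$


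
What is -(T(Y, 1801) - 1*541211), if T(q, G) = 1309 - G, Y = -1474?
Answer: 541703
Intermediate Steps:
-(T(Y, 1801) - 1*541211) = -((1309 - 1*1801) - 1*541211) = -((1309 - 1801) - 541211) = -(-492 - 541211) = -1*(-541703) = 541703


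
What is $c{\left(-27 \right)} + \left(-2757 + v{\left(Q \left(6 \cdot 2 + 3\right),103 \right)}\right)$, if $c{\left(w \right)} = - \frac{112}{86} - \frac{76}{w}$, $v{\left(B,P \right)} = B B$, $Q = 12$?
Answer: $\frac{34417279}{1161} \approx 29645.0$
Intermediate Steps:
$v{\left(B,P \right)} = B^{2}$
$c{\left(w \right)} = - \frac{56}{43} - \frac{76}{w}$ ($c{\left(w \right)} = \left(-112\right) \frac{1}{86} - \frac{76}{w} = - \frac{56}{43} - \frac{76}{w}$)
$c{\left(-27 \right)} + \left(-2757 + v{\left(Q \left(6 \cdot 2 + 3\right),103 \right)}\right) = \left(- \frac{56}{43} - \frac{76}{-27}\right) - \left(2757 - \left(12 \left(6 \cdot 2 + 3\right)\right)^{2}\right) = \left(- \frac{56}{43} - - \frac{76}{27}\right) - \left(2757 - \left(12 \left(12 + 3\right)\right)^{2}\right) = \left(- \frac{56}{43} + \frac{76}{27}\right) - \left(2757 - \left(12 \cdot 15\right)^{2}\right) = \frac{1756}{1161} - \left(2757 - 180^{2}\right) = \frac{1756}{1161} + \left(-2757 + 32400\right) = \frac{1756}{1161} + 29643 = \frac{34417279}{1161}$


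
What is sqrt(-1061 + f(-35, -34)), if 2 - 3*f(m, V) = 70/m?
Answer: 17*I*sqrt(33)/3 ≈ 32.552*I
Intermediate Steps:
f(m, V) = 2/3 - 70/(3*m)
sqrt(-1061 + f(-35, -34)) = sqrt(-1061 + (2/3)*(-35 - 35)/(-35)) = sqrt(-1061 + (2/3)*(-1/35)*(-70)) = sqrt(-1061 + 4/3) = sqrt(-3179/3) = 17*I*sqrt(33)/3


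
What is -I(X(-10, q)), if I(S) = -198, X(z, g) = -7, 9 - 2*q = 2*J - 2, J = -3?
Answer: 198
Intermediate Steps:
q = 17/2 (q = 9/2 - (2*(-3) - 2)/2 = 9/2 - (-6 - 2)/2 = 9/2 - 1/2*(-8) = 9/2 + 4 = 17/2 ≈ 8.5000)
-I(X(-10, q)) = -1*(-198) = 198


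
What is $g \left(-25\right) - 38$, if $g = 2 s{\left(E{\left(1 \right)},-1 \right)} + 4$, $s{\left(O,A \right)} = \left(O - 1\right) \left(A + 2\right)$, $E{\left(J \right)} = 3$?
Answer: $-238$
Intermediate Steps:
$s{\left(O,A \right)} = \left(-1 + O\right) \left(2 + A\right)$
$g = 8$ ($g = 2 \left(-2 - -1 + 2 \cdot 3 - 3\right) + 4 = 2 \left(-2 + 1 + 6 - 3\right) + 4 = 2 \cdot 2 + 4 = 4 + 4 = 8$)
$g \left(-25\right) - 38 = 8 \left(-25\right) - 38 = -200 - 38 = -238$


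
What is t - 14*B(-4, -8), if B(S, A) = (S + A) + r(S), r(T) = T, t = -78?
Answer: 146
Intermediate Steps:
B(S, A) = A + 2*S (B(S, A) = (S + A) + S = (A + S) + S = A + 2*S)
t - 14*B(-4, -8) = -78 - 14*(-8 + 2*(-4)) = -78 - 14*(-8 - 8) = -78 - 14*(-16) = -78 + 224 = 146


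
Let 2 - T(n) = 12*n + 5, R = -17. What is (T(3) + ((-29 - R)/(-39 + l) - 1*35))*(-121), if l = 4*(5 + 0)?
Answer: 168674/19 ≈ 8877.6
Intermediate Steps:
l = 20 (l = 4*5 = 20)
T(n) = -3 - 12*n (T(n) = 2 - (12*n + 5) = 2 - (5 + 12*n) = 2 + (-5 - 12*n) = -3 - 12*n)
(T(3) + ((-29 - R)/(-39 + l) - 1*35))*(-121) = ((-3 - 12*3) + ((-29 - 1*(-17))/(-39 + 20) - 1*35))*(-121) = ((-3 - 36) + ((-29 + 17)/(-19) - 35))*(-121) = (-39 + (-12*(-1/19) - 35))*(-121) = (-39 + (12/19 - 35))*(-121) = (-39 - 653/19)*(-121) = -1394/19*(-121) = 168674/19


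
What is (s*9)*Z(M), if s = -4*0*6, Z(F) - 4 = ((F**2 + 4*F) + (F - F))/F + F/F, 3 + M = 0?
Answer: 0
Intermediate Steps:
M = -3 (M = -3 + 0 = -3)
Z(F) = 5 + (F**2 + 4*F)/F (Z(F) = 4 + (((F**2 + 4*F) + (F - F))/F + F/F) = 4 + (((F**2 + 4*F) + 0)/F + 1) = 4 + ((F**2 + 4*F)/F + 1) = 4 + (1 + (F**2 + 4*F)/F) = 5 + (F**2 + 4*F)/F)
s = 0 (s = 0*6 = 0)
(s*9)*Z(M) = (0*9)*(9 - 3) = 0*6 = 0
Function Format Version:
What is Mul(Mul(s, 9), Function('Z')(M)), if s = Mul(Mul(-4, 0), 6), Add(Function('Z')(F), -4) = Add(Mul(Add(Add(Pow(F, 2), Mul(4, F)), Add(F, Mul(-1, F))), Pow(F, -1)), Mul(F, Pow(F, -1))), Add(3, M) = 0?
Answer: 0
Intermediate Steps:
M = -3 (M = Add(-3, 0) = -3)
Function('Z')(F) = Add(5, Mul(Pow(F, -1), Add(Pow(F, 2), Mul(4, F)))) (Function('Z')(F) = Add(4, Add(Mul(Add(Add(Pow(F, 2), Mul(4, F)), Add(F, Mul(-1, F))), Pow(F, -1)), Mul(F, Pow(F, -1)))) = Add(4, Add(Mul(Add(Add(Pow(F, 2), Mul(4, F)), 0), Pow(F, -1)), 1)) = Add(4, Add(Mul(Add(Pow(F, 2), Mul(4, F)), Pow(F, -1)), 1)) = Add(4, Add(Mul(Pow(F, -1), Add(Pow(F, 2), Mul(4, F))), 1)) = Add(4, Add(1, Mul(Pow(F, -1), Add(Pow(F, 2), Mul(4, F))))) = Add(5, Mul(Pow(F, -1), Add(Pow(F, 2), Mul(4, F)))))
s = 0 (s = Mul(0, 6) = 0)
Mul(Mul(s, 9), Function('Z')(M)) = Mul(Mul(0, 9), Add(9, -3)) = Mul(0, 6) = 0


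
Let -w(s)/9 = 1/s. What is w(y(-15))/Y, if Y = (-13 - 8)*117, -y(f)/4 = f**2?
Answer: -1/245700 ≈ -4.0700e-6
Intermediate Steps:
y(f) = -4*f**2
w(s) = -9/s
Y = -2457 (Y = -21*117 = -2457)
w(y(-15))/Y = -9/((-4*(-15)**2))/(-2457) = -9/((-4*225))*(-1/2457) = -9/(-900)*(-1/2457) = -9*(-1/900)*(-1/2457) = (1/100)*(-1/2457) = -1/245700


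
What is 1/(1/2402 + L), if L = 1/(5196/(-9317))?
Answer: -6240396/11187119 ≈ -0.55782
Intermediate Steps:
L = -9317/5196 (L = 1/(5196*(-1/9317)) = 1/(-5196/9317) = -9317/5196 ≈ -1.7931)
1/(1/2402 + L) = 1/(1/2402 - 9317/5196) = 1/(-11187119/6240396) = -6240396/11187119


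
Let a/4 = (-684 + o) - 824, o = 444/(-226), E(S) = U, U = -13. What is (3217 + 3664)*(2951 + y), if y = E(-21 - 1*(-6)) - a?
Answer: 6980760738/113 ≈ 6.1777e+7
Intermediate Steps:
E(S) = -13
o = -222/113 (o = 444*(-1/226) = -222/113 ≈ -1.9646)
a = -682504/113 (a = 4*((-684 - 222/113) - 824) = 4*(-77514/113 - 824) = 4*(-170626/113) = -682504/113 ≈ -6039.9)
y = 681035/113 (y = -13 - 1*(-682504/113) = -13 + 682504/113 = 681035/113 ≈ 6026.9)
(3217 + 3664)*(2951 + y) = (3217 + 3664)*(2951 + 681035/113) = 6881*(1014498/113) = 6980760738/113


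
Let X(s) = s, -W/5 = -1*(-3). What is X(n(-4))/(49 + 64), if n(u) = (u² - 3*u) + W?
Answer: 13/113 ≈ 0.11504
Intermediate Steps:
W = -15 (W = -(-5)*(-3) = -5*3 = -15)
n(u) = -15 + u² - 3*u (n(u) = (u² - 3*u) - 15 = -15 + u² - 3*u)
X(n(-4))/(49 + 64) = (-15 + (-4)² - 3*(-4))/(49 + 64) = (-15 + 16 + 12)/113 = (1/113)*13 = 13/113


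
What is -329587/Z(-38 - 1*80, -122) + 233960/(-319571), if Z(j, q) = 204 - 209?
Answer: 105325277377/1597855 ≈ 65917.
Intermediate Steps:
Z(j, q) = -5
-329587/Z(-38 - 1*80, -122) + 233960/(-319571) = -329587/(-5) + 233960/(-319571) = -329587*(-1/5) + 233960*(-1/319571) = 329587/5 - 233960/319571 = 105325277377/1597855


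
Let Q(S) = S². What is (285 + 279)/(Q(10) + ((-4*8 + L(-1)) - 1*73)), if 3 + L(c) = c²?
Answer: -564/7 ≈ -80.571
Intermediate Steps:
L(c) = -3 + c²
(285 + 279)/(Q(10) + ((-4*8 + L(-1)) - 1*73)) = (285 + 279)/(10² + ((-4*8 + (-3 + (-1)²)) - 1*73)) = 564/(100 + ((-32 + (-3 + 1)) - 73)) = 564/(100 + ((-32 - 2) - 73)) = 564/(100 + (-34 - 73)) = 564/(100 - 107) = 564/(-7) = 564*(-⅐) = -564/7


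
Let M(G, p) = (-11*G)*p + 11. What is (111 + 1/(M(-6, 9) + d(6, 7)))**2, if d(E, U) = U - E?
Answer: 4524849289/367236 ≈ 12321.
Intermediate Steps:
M(G, p) = 11 - 11*G*p (M(G, p) = -11*G*p + 11 = 11 - 11*G*p)
(111 + 1/(M(-6, 9) + d(6, 7)))**2 = (111 + 1/((11 - 11*(-6)*9) + (7 - 1*6)))**2 = (111 + 1/((11 + 594) + (7 - 6)))**2 = (111 + 1/(605 + 1))**2 = (111 + 1/606)**2 = (67267/606)**2 = 4524849289/367236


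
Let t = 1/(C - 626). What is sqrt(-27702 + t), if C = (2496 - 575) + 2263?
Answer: I*sqrt(350689697970)/3558 ≈ 166.44*I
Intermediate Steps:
C = 4184 (C = 1921 + 2263 = 4184)
t = 1/3558 (t = 1/(4184 - 626) = 1/3558 ≈ 0.00028106)
sqrt(-27702 + t) = sqrt(-27702 + 1/3558) = sqrt(-98563715/3558) = I*sqrt(350689697970)/3558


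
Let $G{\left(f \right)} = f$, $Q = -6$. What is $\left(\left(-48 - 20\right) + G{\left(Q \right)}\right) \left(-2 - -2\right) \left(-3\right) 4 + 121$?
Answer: $121$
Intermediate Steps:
$\left(\left(-48 - 20\right) + G{\left(Q \right)}\right) \left(-2 - -2\right) \left(-3\right) 4 + 121 = \left(\left(-48 - 20\right) - 6\right) \left(-2 - -2\right) \left(-3\right) 4 + 121 = \left(-68 - 6\right) \left(-2 + 2\right) \left(-3\right) 4 + 121 = - 74 \cdot 0 \left(-3\right) 4 + 121 = - 74 \cdot 0 \cdot 4 + 121 = \left(-74\right) 0 + 121 = 0 + 121 = 121$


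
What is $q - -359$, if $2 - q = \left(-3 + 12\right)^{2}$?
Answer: $280$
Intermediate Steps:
$q = -79$ ($q = 2 - \left(-3 + 12\right)^{2} = 2 - 9^{2} = 2 - 81 = -79$)
$q - -359 = -79 - -359 = -79 + 359 = 280$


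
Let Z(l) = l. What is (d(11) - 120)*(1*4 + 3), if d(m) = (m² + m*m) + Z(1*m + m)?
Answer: 1008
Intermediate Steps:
d(m) = 2*m + 2*m² (d(m) = (m² + m*m) + (1*m + m) = (m² + m²) + (m + m) = 2*m² + 2*m = 2*m + 2*m²)
(d(11) - 120)*(1*4 + 3) = (2*11*(1 + 11) - 120)*(1*4 + 3) = (2*11*12 - 120)*(4 + 3) = (264 - 120)*7 = 144*7 = 1008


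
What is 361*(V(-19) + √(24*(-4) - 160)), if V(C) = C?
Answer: -6859 + 5776*I ≈ -6859.0 + 5776.0*I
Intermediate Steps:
361*(V(-19) + √(24*(-4) - 160)) = 361*(-19 + √(24*(-4) - 160)) = 361*(-19 + √(-96 - 160)) = 361*(-19 + √(-256)) = 361*(-19 + 16*I) = -6859 + 5776*I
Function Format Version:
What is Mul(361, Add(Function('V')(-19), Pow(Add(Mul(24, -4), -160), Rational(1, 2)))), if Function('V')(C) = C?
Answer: Add(-6859, Mul(5776, I)) ≈ Add(-6859.0, Mul(5776.0, I))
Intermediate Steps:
Mul(361, Add(Function('V')(-19), Pow(Add(Mul(24, -4), -160), Rational(1, 2)))) = Mul(361, Add(-19, Pow(Add(Mul(24, -4), -160), Rational(1, 2)))) = Mul(361, Add(-19, Pow(Add(-96, -160), Rational(1, 2)))) = Mul(361, Add(-19, Pow(-256, Rational(1, 2)))) = Mul(361, Add(-19, Mul(16, I))) = Add(-6859, Mul(5776, I))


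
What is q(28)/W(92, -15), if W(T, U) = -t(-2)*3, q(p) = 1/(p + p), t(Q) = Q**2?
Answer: -1/672 ≈ -0.0014881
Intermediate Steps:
q(p) = 1/(2*p)
W(T, U) = -12 (W(T, U) = -1*(-2)**2*3 = -1*4*3 = -4*3 = -12)
q(28)/W(92, -15) = ((1/2)/28)/(-12) = ((1/2)*(1/28))*(-1/12) = (1/56)*(-1/12) = -1/672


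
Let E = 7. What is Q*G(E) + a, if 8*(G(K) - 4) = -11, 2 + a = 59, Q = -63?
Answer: -867/8 ≈ -108.38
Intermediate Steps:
a = 57 (a = -2 + 59 = 57)
G(K) = 21/8 (G(K) = 4 + (⅛)*(-11) = 4 - 11/8 = 21/8)
Q*G(E) + a = -63*21/8 + 57 = -1323/8 + 57 = -867/8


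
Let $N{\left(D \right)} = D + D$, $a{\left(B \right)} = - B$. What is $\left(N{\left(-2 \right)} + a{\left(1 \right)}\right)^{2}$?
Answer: $25$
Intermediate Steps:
$N{\left(D \right)} = 2 D$
$\left(N{\left(-2 \right)} + a{\left(1 \right)}\right)^{2} = \left(2 \left(-2\right) - 1\right)^{2} = \left(-4 - 1\right)^{2} = \left(-5\right)^{2} = 25$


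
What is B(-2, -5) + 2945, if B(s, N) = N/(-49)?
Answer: 144310/49 ≈ 2945.1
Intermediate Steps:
B(s, N) = -N/49 (B(s, N) = N*(-1/49) = -N/49)
B(-2, -5) + 2945 = -1/49*(-5) + 2945 = 5/49 + 2945 = 144310/49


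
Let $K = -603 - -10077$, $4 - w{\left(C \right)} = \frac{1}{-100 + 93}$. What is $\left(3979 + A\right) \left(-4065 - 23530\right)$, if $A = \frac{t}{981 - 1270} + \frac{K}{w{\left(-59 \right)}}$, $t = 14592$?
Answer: $- \frac{1437443777135}{8381} \approx -1.7151 \cdot 10^{8}$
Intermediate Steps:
$w{\left(C \right)} = \frac{29}{7}$ ($w{\left(C \right)} = 4 - \frac{1}{-100 + 93} = 4 - \frac{1}{-7} = 4 - - \frac{1}{7} = 4 + \frac{1}{7} = \frac{29}{7}$)
$K = 9474$ ($K = -603 + 10077 = 9474$)
$A = \frac{18742734}{8381}$ ($A = \frac{14592}{981 - 1270} + \frac{9474}{\frac{29}{7}} = \frac{14592}{981 - 1270} + 9474 \cdot \frac{7}{29} = \frac{14592}{-289} + \frac{66318}{29} = 14592 \left(- \frac{1}{289}\right) + \frac{66318}{29} = - \frac{14592}{289} + \frac{66318}{29} = \frac{18742734}{8381} \approx 2236.3$)
$\left(3979 + A\right) \left(-4065 - 23530\right) = \left(3979 + \frac{18742734}{8381}\right) \left(-4065 - 23530\right) = \frac{52090733}{8381} \left(-27595\right) = - \frac{1437443777135}{8381}$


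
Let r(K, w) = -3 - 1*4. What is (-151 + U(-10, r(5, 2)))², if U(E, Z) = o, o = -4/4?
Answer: 23104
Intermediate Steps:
r(K, w) = -7 (r(K, w) = -3 - 4 = -7)
o = -1 (o = -4*¼ = -1)
U(E, Z) = -1
(-151 + U(-10, r(5, 2)))² = (-151 - 1)² = (-152)² = 23104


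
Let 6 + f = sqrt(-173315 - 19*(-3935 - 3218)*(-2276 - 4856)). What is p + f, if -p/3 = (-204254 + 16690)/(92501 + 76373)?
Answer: -225276/84437 + I*sqrt(969462039) ≈ -2.668 + 31136.0*I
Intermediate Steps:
p = 281346/84437 (p = -3*(-204254 + 16690)/(92501 + 76373) = -(-562692)/168874 = -3*(-93782/84437) = 281346/84437 ≈ 3.3320)
f = -6 + I*sqrt(969462039) (f = -6 + sqrt(-173315 - 19*(-3935 - 3218)*(-2276 - 4856)) = -6 + sqrt(-173315 - (-135907)*(-7132)) = -6 + sqrt(-173315 - 19*51015196) = -6 + sqrt(-173315 - 969288724) = -6 + sqrt(-969462039) = -6 + I*sqrt(969462039) ≈ -6.0 + 31136.0*I)
p + f = 281346/84437 + (-6 + I*sqrt(969462039)) = -225276/84437 + I*sqrt(969462039)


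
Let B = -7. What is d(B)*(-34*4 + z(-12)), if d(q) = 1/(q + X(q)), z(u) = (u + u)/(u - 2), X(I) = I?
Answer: 470/49 ≈ 9.5918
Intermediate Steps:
z(u) = 2*u/(-2 + u) (z(u) = (2*u)/(-2 + u) = 2*u/(-2 + u))
d(q) = 1/(2*q) (d(q) = 1/(q + q) = 1/(2*q))
d(B)*(-34*4 + z(-12)) = ((1/2)/(-7))*(-34*4 + 2*(-12)/(-2 - 12)) = ((1/2)*(-1/7))*(-136 + 2*(-12)/(-14)) = -(-136 + 2*(-12)*(-1/14))/14 = -(-136 + 12/7)/14 = -1/14*(-940/7) = 470/49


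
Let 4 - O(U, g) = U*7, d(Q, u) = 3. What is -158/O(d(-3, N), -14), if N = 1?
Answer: 158/17 ≈ 9.2941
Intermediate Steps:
O(U, g) = 4 - 7*U (O(U, g) = 4 - U*7 = 4 - 7*U)
-158/O(d(-3, N), -14) = -158/(4 - 7*3) = -158/(4 - 21) = -158/(-17) = -158*(-1/17) = 158/17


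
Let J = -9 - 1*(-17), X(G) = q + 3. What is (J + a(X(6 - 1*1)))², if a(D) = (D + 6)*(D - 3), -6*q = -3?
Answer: 2601/16 ≈ 162.56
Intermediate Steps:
q = ½ (q = -⅙*(-3) = ½ ≈ 0.50000)
X(G) = 7/2 (X(G) = ½ + 3 = 7/2)
a(D) = (-3 + D)*(6 + D) (a(D) = (6 + D)*(-3 + D) = (-3 + D)*(6 + D))
J = 8 (J = -9 + 17 = 8)
(J + a(X(6 - 1*1)))² = (8 + (-18 + (7/2)² + 3*(7/2)))² = (8 + (-18 + 49/4 + 21/2))² = (8 + 19/4)² = (51/4)² = 2601/16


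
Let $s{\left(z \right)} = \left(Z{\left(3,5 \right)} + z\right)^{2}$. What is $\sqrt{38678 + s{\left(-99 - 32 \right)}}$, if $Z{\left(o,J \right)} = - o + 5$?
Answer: $\sqrt{55319} \approx 235.2$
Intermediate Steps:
$Z{\left(o,J \right)} = 5 - o$
$s{\left(z \right)} = \left(2 + z\right)^{2}$ ($s{\left(z \right)} = \left(\left(5 - 3\right) + z\right)^{2} = \left(2 + z\right)^{2}$)
$\sqrt{38678 + s{\left(-99 - 32 \right)}} = \sqrt{38678 + \left(2 - 131\right)^{2}} = \sqrt{38678 + \left(-129\right)^{2}} = \sqrt{38678 + 16641} = \sqrt{55319}$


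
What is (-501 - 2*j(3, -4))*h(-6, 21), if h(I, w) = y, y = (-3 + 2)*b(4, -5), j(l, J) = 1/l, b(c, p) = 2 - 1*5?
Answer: -1505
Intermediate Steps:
b(c, p) = -3 (b(c, p) = 2 - 5 = -3)
y = 3 (y = (-3 + 2)*(-3) = -1*(-3) = 3)
h(I, w) = 3
(-501 - 2*j(3, -4))*h(-6, 21) = (-501 - 2/3)*3 = (-501 - 2*⅓)*3 = (-501 - ⅔)*3 = -1505/3*3 = -1505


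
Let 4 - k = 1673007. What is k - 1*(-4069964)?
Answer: 2396961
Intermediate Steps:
k = -1673003 (k = 4 - 1*1673007 = 4 - 1673007 = -1673003)
k - 1*(-4069964) = -1673003 - 1*(-4069964) = -1673003 + 4069964 = 2396961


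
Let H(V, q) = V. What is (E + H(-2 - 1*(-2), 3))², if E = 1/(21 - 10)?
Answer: 1/121 ≈ 0.0082645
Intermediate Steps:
E = 1/11 ≈ 0.090909
(E + H(-2 - 1*(-2), 3))² = (1/11 + (-2 - 1*(-2)))² = (1/11 + (-2 + 2))² = (1/11 + 0)² = (1/11)² = 1/121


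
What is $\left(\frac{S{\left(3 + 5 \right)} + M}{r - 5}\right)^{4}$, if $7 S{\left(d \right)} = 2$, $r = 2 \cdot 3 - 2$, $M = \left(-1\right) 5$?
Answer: $\frac{1185921}{2401} \approx 493.93$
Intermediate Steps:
$M = -5$
$r = 4$ ($r = 6 - 2 = 4$)
$S{\left(d \right)} = \frac{2}{7}$ ($S{\left(d \right)} = \frac{1}{7} \cdot 2 = \frac{2}{7}$)
$\left(\frac{S{\left(3 + 5 \right)} + M}{r - 5}\right)^{4} = \left(\frac{\frac{2}{7} - 5}{4 - 5}\right)^{4} = \left(- \frac{33}{7 \left(-1\right)}\right)^{4} = \left(\left(- \frac{33}{7}\right) \left(-1\right)\right)^{4} = \left(\frac{33}{7}\right)^{4} = \frac{1185921}{2401}$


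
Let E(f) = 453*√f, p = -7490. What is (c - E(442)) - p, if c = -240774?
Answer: -233284 - 453*√442 ≈ -2.4281e+5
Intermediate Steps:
(c - E(442)) - p = (-240774 - 453*√442) - 1*(-7490) = (-240774 - 453*√442) + 7490 = -233284 - 453*√442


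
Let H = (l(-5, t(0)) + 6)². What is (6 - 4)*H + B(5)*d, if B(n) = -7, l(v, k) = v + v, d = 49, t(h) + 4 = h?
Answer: -311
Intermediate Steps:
t(h) = -4 + h
l(v, k) = 2*v
H = 16 (H = (2*(-5) + 6)² = (-10 + 6)² = (-4)² = 16)
(6 - 4)*H + B(5)*d = (6 - 4)*16 - 7*49 = 2*16 - 343 = 32 - 343 = -311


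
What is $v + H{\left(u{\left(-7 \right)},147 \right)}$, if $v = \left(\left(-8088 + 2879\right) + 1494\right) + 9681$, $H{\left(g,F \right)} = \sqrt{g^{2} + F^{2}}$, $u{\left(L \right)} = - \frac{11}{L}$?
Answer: $5966 + \frac{\sqrt{1058962}}{7} \approx 6113.0$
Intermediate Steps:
$H{\left(g,F \right)} = \sqrt{F^{2} + g^{2}}$
$v = 5966$ ($v = \left(-5209 + 1494\right) + 9681 = -3715 + 9681 = 5966$)
$v + H{\left(u{\left(-7 \right)},147 \right)} = 5966 + \sqrt{147^{2} + \left(- \frac{11}{-7}\right)^{2}} = 5966 + \sqrt{21609 + \left(\left(-11\right) \left(- \frac{1}{7}\right)\right)^{2}} = 5966 + \sqrt{21609 + \left(\frac{11}{7}\right)^{2}} = 5966 + \sqrt{21609 + \frac{121}{49}} = 5966 + \sqrt{\frac{1058962}{49}} = 5966 + \frac{\sqrt{1058962}}{7}$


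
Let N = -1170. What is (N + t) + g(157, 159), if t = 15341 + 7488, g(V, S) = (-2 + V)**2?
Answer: 45684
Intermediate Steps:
t = 22829
(N + t) + g(157, 159) = (-1170 + 22829) + (-2 + 157)**2 = 21659 + 155**2 = 21659 + 24025 = 45684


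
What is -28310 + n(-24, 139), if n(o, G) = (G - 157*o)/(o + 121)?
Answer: -2742163/97 ≈ -28270.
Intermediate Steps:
n(o, G) = (G - 157*o)/(121 + o)
-28310 + n(-24, 139) = -28310 + (139 - 157*(-24))/(121 - 24) = -28310 + (139 + 3768)/97 = -28310 + (1/97)*3907 = -28310 + 3907/97 = -2742163/97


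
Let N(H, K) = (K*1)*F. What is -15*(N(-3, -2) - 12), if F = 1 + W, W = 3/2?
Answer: 255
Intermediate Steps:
W = 3/2 (W = 3*(½) = 3/2 ≈ 1.5000)
F = 5/2 (F = 1 + 3/2 = 5/2 ≈ 2.5000)
N(H, K) = 5*K/2 (N(H, K) = (K*1)*(5/2) = K*(5/2) = 5*K/2)
-15*(N(-3, -2) - 12) = -15*((5/2)*(-2) - 12) = -15*(-5 - 12) = -15*(-17) = 255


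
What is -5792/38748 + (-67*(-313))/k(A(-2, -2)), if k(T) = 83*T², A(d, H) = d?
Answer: 202665341/3216084 ≈ 63.016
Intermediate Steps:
-5792/38748 + (-67*(-313))/k(A(-2, -2)) = -5792/38748 + (-67*(-313))/((83*(-2)²)) = -5792*1/38748 + 20971/((83*4)) = -1448/9687 + 20971/332 = 202665341/3216084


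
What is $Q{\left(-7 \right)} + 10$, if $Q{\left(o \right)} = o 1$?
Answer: $3$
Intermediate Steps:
$Q{\left(o \right)} = o$
$Q{\left(-7 \right)} + 10 = -7 + 10 = 3$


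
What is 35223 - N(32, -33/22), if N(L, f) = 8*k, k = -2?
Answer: 35239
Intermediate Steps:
N(L, f) = -16 (N(L, f) = 8*(-2) = -16)
35223 - N(32, -33/22) = 35223 - 1*(-16) = 35223 + 16 = 35239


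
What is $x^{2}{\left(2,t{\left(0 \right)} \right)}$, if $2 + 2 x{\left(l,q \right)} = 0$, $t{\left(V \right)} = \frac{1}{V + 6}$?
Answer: $1$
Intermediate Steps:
$t{\left(V \right)} = \frac{1}{6 + V}$
$x{\left(l,q \right)} = -1$ ($x{\left(l,q \right)} = -1 + \frac{1}{2} \cdot 0 = -1 + 0 = -1$)
$x^{2}{\left(2,t{\left(0 \right)} \right)} = \left(-1\right)^{2} = 1$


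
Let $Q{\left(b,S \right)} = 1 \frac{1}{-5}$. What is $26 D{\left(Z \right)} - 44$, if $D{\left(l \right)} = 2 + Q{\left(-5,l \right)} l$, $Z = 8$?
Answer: $- \frac{168}{5} \approx -33.6$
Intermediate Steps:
$Q{\left(b,S \right)} = - \frac{1}{5}$ ($Q{\left(b,S \right)} = 1 \left(- \frac{1}{5}\right) = - \frac{1}{5}$)
$D{\left(l \right)} = 2 - \frac{l}{5}$
$26 D{\left(Z \right)} - 44 = 26 \left(2 - \frac{8}{5}\right) - 44 = 26 \cdot \frac{2}{5} - 44 = \frac{52}{5} - 44 = - \frac{168}{5}$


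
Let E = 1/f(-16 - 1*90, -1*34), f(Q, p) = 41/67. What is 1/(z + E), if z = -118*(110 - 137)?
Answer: 41/130693 ≈ 0.00031371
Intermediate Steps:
f(Q, p) = 41/67 (f(Q, p) = 41*(1/67) = 41/67)
E = 67/41 (E = 1/(41/67) = 67/41 ≈ 1.6341)
z = 3186 (z = -118*(-27) = 3186)
1/(z + E) = 1/(3186 + 67/41) = 1/(130693/41) = 41/130693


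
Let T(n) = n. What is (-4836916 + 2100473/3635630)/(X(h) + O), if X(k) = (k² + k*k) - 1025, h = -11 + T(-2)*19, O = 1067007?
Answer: -1953914979623/432552714880 ≈ -4.5172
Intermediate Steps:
h = -49 (h = -11 - 2*19 = -11 - 38 = -49)
X(k) = -1025 + 2*k² (X(k) = (k² + k²) - 1025 = 2*k² - 1025 = -1025 + 2*k²)
(-4836916 + 2100473/3635630)/(X(h) + O) = (-4836916 + 2100473/3635630)/((-1025 + 2*(-49)²) + 1067007) = (-4836916 + 2100473*(1/3635630))/((-1025 + 2*2401) + 1067007) = (-4836916 + 2100473/3635630)/((-1025 + 4802) + 1067007) = -17585234816607/(3635630*(3777 + 1067007)) = -17585234816607/3635630/1070784 = -17585234816607/3635630*1/1070784 = -1953914979623/432552714880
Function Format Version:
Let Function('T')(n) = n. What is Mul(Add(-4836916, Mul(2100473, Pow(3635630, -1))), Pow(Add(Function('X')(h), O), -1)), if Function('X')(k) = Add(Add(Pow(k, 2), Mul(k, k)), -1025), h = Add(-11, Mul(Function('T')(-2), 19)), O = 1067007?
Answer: Rational(-1953914979623, 432552714880) ≈ -4.5172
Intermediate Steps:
h = -49 (h = Add(-11, Mul(-2, 19)) = Add(-11, -38) = -49)
Function('X')(k) = Add(-1025, Mul(2, Pow(k, 2))) (Function('X')(k) = Add(Add(Pow(k, 2), Pow(k, 2)), -1025) = Add(Mul(2, Pow(k, 2)), -1025) = Add(-1025, Mul(2, Pow(k, 2))))
Mul(Add(-4836916, Mul(2100473, Pow(3635630, -1))), Pow(Add(Function('X')(h), O), -1)) = Mul(Add(-4836916, Mul(2100473, Pow(3635630, -1))), Pow(Add(Add(-1025, Mul(2, Pow(-49, 2))), 1067007), -1)) = Mul(Add(-4836916, Mul(2100473, Rational(1, 3635630))), Pow(Add(Add(-1025, Mul(2, 2401)), 1067007), -1)) = Mul(Add(-4836916, Rational(2100473, 3635630)), Pow(Add(Add(-1025, 4802), 1067007), -1)) = Mul(Rational(-17585234816607, 3635630), Pow(Add(3777, 1067007), -1)) = Mul(Rational(-17585234816607, 3635630), Pow(1070784, -1)) = Mul(Rational(-17585234816607, 3635630), Rational(1, 1070784)) = Rational(-1953914979623, 432552714880)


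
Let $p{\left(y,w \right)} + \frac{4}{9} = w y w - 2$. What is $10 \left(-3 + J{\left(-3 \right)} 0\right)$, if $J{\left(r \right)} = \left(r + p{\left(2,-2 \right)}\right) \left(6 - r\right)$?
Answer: $-30$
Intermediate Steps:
$p{\left(y,w \right)} = - \frac{22}{9} + y w^{2}$ ($p{\left(y,w \right)} = - \frac{4}{9} + \left(w y w - 2\right) = - \frac{4}{9} + \left(y w^{2} - 2\right) = - \frac{4}{9} + \left(-2 + y w^{2}\right) = - \frac{22}{9} + y w^{2}$)
$J{\left(r \right)} = \left(6 - r\right) \left(\frac{50}{9} + r\right)$ ($J{\left(r \right)} = \left(r - \left(\frac{22}{9} - 2 \left(-2\right)^{2}\right)\right) \left(6 - r\right) = \left(r + \left(- \frac{22}{9} + 2 \cdot 4\right)\right) \left(6 - r\right) = \left(r + \left(- \frac{22}{9} + 8\right)\right) \left(6 - r\right) = \left(r + \frac{50}{9}\right) \left(6 - r\right) = \left(\frac{50}{9} + r\right) \left(6 - r\right) = \left(6 - r\right) \left(\frac{50}{9} + r\right)$)
$10 \left(-3 + J{\left(-3 \right)} 0\right) = 10 \left(-3 + \left(\frac{100}{3} - \left(-3\right)^{2} + \frac{4}{9} \left(-3\right)\right) 0\right) = 10 \left(-3 + \left(\frac{100}{3} - 9 - \frac{4}{3}\right) 0\right) = 10 \left(-3 + 23 \cdot 0\right) = 10 \left(-3 + 0\right) = 10 \left(-3\right) = -30$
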